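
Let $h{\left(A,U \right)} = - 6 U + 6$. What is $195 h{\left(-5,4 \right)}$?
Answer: $-3510$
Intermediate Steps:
$h{\left(A,U \right)} = 6 - 6 U$
$195 h{\left(-5,4 \right)} = 195 \left(6 - 24\right) = 195 \left(-18\right) = -3510$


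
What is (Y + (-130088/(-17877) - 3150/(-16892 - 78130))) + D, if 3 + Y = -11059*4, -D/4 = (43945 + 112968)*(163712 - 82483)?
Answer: -47638198410481174/934383 ≈ -5.0984e+10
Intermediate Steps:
D = -50983544308 (D = -4*(43945 + 112968)*(163712 - 82483) = -627652*81229 = -4*12745886077 = -50983544308)
Y = -44239 (Y = -3 - 11059*4 = -3 - 44236 = -44239)
(Y + (-130088/(-17877) - 3150/(-16892 - 78130))) + D = (-44239 + (-130088/(-17877) - 3150/(-16892 - 78130))) - 50983544308 = (-44239 + (-130088*(-1/17877) - 3150/(-95022))) - 50983544308 = (-44239 + (1288/177 - 3150*(-1/95022))) - 50983544308 = (-44239 + (1288/177 + 175/5279)) - 50983544308 = (-44239 + 6830327/934383) - 50983544308 = -41329339210/934383 - 50983544308 = -47638198410481174/934383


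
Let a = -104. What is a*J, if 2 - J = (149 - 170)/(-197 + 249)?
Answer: -250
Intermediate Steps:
J = 125/52 (J = 2 - (149 - 170)/(-197 + 249) = 2 - (-21)/52 = 2 - 1*(-21/52) = 2 + 21/52 = 125/52 ≈ 2.4038)
a*J = -104*125/52 = -250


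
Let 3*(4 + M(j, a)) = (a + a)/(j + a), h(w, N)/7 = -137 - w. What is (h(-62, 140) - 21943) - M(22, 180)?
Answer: -2268924/101 ≈ -22465.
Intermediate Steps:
h(w, N) = -959 - 7*w (h(w, N) = 7*(-137 - w) = -959 - 7*w)
M(j, a) = -4 + 2*a/(3*(a + j)) (M(j, a) = -4 + ((a + a)/(j + a))/3 = -4 + ((2*a)/(a + j))/3 = -4 + (2*a/(a + j))/3 = -4 + 2*a/(3*(a + j)))
(h(-62, 140) - 21943) - M(22, 180) = ((-959 - 7*(-62)) - 21943) - (-4*22 - 10/3*180)/(180 + 22) = ((-959 + 434) - 21943) - (-88 - 600)/202 = (-525 - 21943) - (-688)/202 = -22468 - 1*(-344/101) = -22468 + 344/101 = -2268924/101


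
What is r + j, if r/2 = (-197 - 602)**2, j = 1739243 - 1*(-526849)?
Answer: 3542894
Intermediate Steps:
j = 2266092 (j = 1739243 + 526849 = 2266092)
r = 1276802 (r = 2*(-197 - 602)**2 = 2*(-799)**2 = 2*638401 = 1276802)
r + j = 1276802 + 2266092 = 3542894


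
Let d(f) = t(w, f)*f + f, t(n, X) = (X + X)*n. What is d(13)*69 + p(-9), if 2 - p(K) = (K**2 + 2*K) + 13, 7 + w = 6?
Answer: -22499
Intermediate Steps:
w = -1 (w = -7 + 6 = -1)
t(n, X) = 2*X*n (t(n, X) = (2*X)*n = 2*X*n)
p(K) = -11 - K**2 - 2*K (p(K) = 2 - ((K**2 + 2*K) + 13) = 2 - (13 + K**2 + 2*K) = 2 + (-13 - K**2 - 2*K) = -11 - K**2 - 2*K)
d(f) = f - 2*f**2 (d(f) = (2*f*(-1))*f + f = (-2*f)*f + f = -2*f**2 + f = f - 2*f**2)
d(13)*69 + p(-9) = (13*(1 - 2*13))*69 + (-11 - 1*(-9)**2 - 2*(-9)) = (13*(1 - 26))*69 + (-11 - 1*81 + 18) = (13*(-25))*69 + (-11 - 81 + 18) = -325*69 - 74 = -22425 - 74 = -22499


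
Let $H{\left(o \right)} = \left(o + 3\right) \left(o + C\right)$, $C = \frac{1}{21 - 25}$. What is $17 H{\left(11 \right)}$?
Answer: $\frac{5117}{2} \approx 2558.5$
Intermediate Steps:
$C = - \frac{1}{4}$ ($C = \frac{1}{-4} = - \frac{1}{4} \approx -0.25$)
$H{\left(o \right)} = \left(3 + o\right) \left(- \frac{1}{4} + o\right)$ ($H{\left(o \right)} = \left(o + 3\right) \left(o - \frac{1}{4}\right) = \left(3 + o\right) \left(- \frac{1}{4} + o\right)$)
$17 H{\left(11 \right)} = 17 \left(- \frac{3}{4} + 11^{2} + \frac{11}{4} \cdot 11\right) = 17 \left(- \frac{3}{4} + 121 + \frac{121}{4}\right) = 17 \cdot \frac{301}{2} = \frac{5117}{2}$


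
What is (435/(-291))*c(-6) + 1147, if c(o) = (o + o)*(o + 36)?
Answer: 163459/97 ≈ 1685.1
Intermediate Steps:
c(o) = 2*o*(36 + o) (c(o) = (2*o)*(36 + o) = 2*o*(36 + o))
(435/(-291))*c(-6) + 1147 = (435/(-291))*(2*(-6)*(36 - 6)) + 1147 = (435*(-1/291))*(2*(-6)*30) + 1147 = -145/97*(-360) + 1147 = 52200/97 + 1147 = 163459/97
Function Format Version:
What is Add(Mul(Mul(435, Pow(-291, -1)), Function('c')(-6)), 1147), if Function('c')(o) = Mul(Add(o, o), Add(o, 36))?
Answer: Rational(163459, 97) ≈ 1685.1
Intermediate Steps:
Function('c')(o) = Mul(2, o, Add(36, o)) (Function('c')(o) = Mul(Mul(2, o), Add(36, o)) = Mul(2, o, Add(36, o)))
Add(Mul(Mul(435, Pow(-291, -1)), Function('c')(-6)), 1147) = Add(Mul(Mul(435, Pow(-291, -1)), Mul(2, -6, Add(36, -6))), 1147) = Add(Mul(Mul(435, Rational(-1, 291)), Mul(2, -6, 30)), 1147) = Add(Mul(Rational(-145, 97), -360), 1147) = Add(Rational(52200, 97), 1147) = Rational(163459, 97)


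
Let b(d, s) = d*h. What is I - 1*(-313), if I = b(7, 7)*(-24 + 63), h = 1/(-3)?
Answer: 222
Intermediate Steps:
h = -⅓ ≈ -0.33333
b(d, s) = -d/3 (b(d, s) = d*(-⅓) = -d/3)
I = -91 (I = (-⅓*7)*(-24 + 63) = -7/3*39 = -91)
I - 1*(-313) = -91 - 1*(-313) = -91 + 313 = 222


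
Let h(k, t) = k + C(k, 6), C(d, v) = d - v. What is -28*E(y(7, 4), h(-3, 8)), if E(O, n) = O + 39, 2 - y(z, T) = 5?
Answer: -1008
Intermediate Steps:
y(z, T) = -3 (y(z, T) = 2 - 1*5 = 2 - 5 = -3)
h(k, t) = -6 + 2*k (h(k, t) = k + (k - 1*6) = k + (k - 6) = k + (-6 + k) = -6 + 2*k)
E(O, n) = 39 + O
-28*E(y(7, 4), h(-3, 8)) = -28*(39 - 3) = -28*36 = -1008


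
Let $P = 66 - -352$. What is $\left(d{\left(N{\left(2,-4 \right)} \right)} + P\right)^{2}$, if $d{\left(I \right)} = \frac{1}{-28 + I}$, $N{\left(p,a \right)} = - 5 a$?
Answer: $\frac{11175649}{64} \approx 1.7462 \cdot 10^{5}$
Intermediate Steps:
$P = 418$ ($P = 66 + 352 = 418$)
$\left(d{\left(N{\left(2,-4 \right)} \right)} + P\right)^{2} = \left(\frac{1}{-28 - -20} + 418\right)^{2} = \left(\frac{1}{-28 + 20} + 418\right)^{2} = \left(\frac{1}{-8} + 418\right)^{2} = \left(- \frac{1}{8} + 418\right)^{2} = \left(\frac{3343}{8}\right)^{2} = \frac{11175649}{64}$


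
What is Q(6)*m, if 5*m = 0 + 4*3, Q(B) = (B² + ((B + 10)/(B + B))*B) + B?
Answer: 120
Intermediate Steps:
Q(B) = 5 + B² + 3*B/2 (Q(B) = (B² + ((10 + B)/((2*B)))*B) + B = (B² + ((10 + B)*(1/(2*B)))*B) + B = (B² + ((10 + B)/(2*B))*B) + B = (B² + (5 + B/2)) + B = (5 + B² + B/2) + B = 5 + B² + 3*B/2)
m = 12/5 (m = (0 + 4*3)/5 = (0 + 12)/5 = (⅕)*12 = 12/5 ≈ 2.4000)
Q(6)*m = (5 + 6² + (3/2)*6)*(12/5) = (5 + 36 + 9)*(12/5) = 50*(12/5) = 120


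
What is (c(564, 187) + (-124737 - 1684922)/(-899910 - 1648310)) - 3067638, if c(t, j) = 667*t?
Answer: -6858404909341/2548220 ≈ -2.6914e+6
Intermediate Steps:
(c(564, 187) + (-124737 - 1684922)/(-899910 - 1648310)) - 3067638 = (667*564 + (-124737 - 1684922)/(-899910 - 1648310)) - 3067638 = (376188 - 1809659/(-2548220)) - 3067638 = (376188 - 1809659*(-1/2548220)) - 3067638 = (376188 + 1809659/2548220) - 3067638 = 958611595019/2548220 - 3067638 = -6858404909341/2548220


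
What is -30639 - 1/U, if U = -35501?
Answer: -1087715138/35501 ≈ -30639.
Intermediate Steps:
-30639 - 1/U = -30639 - 1/(-35501) = -30639 - 1*(-1/35501) = -30639 + 1/35501 = -1087715138/35501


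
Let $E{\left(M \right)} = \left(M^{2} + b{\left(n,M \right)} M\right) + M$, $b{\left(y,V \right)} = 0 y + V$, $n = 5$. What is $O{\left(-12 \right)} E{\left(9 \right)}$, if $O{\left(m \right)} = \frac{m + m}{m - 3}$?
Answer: $\frac{1368}{5} \approx 273.6$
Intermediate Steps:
$b{\left(y,V \right)} = V$ ($b{\left(y,V \right)} = 0 + V = V$)
$O{\left(m \right)} = \frac{2 m}{-3 + m}$
$E{\left(M \right)} = M + 2 M^{2}$ ($E{\left(M \right)} = \left(M^{2} + M M\right) + M = \left(M^{2} + M^{2}\right) + M = 2 M^{2} + M = M + 2 M^{2}$)
$O{\left(-12 \right)} E{\left(9 \right)} = 2 \left(-12\right) \frac{1}{-3 - 12} \cdot 9 \left(1 + 2 \cdot 9\right) = 2 \left(-12\right) \frac{1}{-15} \cdot 9 \left(1 + 18\right) = 2 \left(-12\right) \left(- \frac{1}{15}\right) 9 \cdot 19 = \frac{8}{5} \cdot 171 = \frac{1368}{5}$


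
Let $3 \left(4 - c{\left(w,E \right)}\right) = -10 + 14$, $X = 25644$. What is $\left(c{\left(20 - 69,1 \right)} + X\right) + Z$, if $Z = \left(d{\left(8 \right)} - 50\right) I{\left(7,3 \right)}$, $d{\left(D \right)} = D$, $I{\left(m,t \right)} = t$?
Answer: $\frac{76562}{3} \approx 25521.0$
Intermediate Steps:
$c{\left(w,E \right)} = \frac{8}{3}$ ($c{\left(w,E \right)} = 4 - \frac{-10 + 14}{3} = 4 - \frac{4}{3} = \frac{8}{3}$)
$Z = -126$ ($Z = \left(8 - 50\right) 3 = \left(-42\right) 3 = -126$)
$\left(c{\left(20 - 69,1 \right)} + X\right) + Z = \left(\frac{8}{3} + 25644\right) - 126 = \frac{76940}{3} - 126 = \frac{76562}{3}$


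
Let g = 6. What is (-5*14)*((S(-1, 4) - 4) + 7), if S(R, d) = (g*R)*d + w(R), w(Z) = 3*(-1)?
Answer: 1680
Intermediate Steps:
w(Z) = -3
S(R, d) = -3 + 6*R*d (S(R, d) = (6*R)*d - 3 = 6*R*d - 3 = -3 + 6*R*d)
(-5*14)*((S(-1, 4) - 4) + 7) = (-5*14)*(((-3 + 6*(-1)*4) - 4) + 7) = -70*(((-3 - 24) - 4) + 7) = -70*((-27 - 4) + 7) = -70*(-31 + 7) = -70*(-24) = 1680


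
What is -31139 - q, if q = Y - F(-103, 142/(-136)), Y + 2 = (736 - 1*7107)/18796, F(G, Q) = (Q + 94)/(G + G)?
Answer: -2049556575241/65823592 ≈ -31137.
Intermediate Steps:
F(G, Q) = (94 + Q)/(2*G) (F(G, Q) = (94 + Q)/((2*G)) = (94 + Q)*(1/(2*G)) = (94 + Q)/(2*G))
Y = -43963/18796 (Y = -2 + (736 - 1*7107)/18796 = -2 + (736 - 7107)*(1/18796) = -2 - 6371*1/18796 = -2 - 6371/18796 = -43963/18796 ≈ -2.3390)
q = -124256047/65823592 (q = -43963/18796 - (94 + 142/(-136))/(2*(-103)) = -43963/18796 - (-1)*(94 + 142*(-1/136))/(2*103) = -43963/18796 - (-1)*(94 - 71/68)/(2*103) = -43963/18796 - (-1)*6321/(2*103*68) = -43963/18796 - 1*(-6321/14008) = -43963/18796 + 6321/14008 = -124256047/65823592 ≈ -1.8877)
-31139 - q = -31139 - 1*(-124256047/65823592) = -31139 + 124256047/65823592 = -2049556575241/65823592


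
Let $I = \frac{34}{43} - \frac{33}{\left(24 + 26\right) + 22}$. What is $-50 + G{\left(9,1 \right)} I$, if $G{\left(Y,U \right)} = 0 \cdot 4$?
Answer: $-50$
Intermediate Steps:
$I = \frac{343}{1032}$ ($I = 34 \cdot \frac{1}{43} - \frac{33}{50 + 22} = \frac{34}{43} - \frac{33}{72} = \frac{34}{43} - \frac{11}{24} = \frac{343}{1032} \approx 0.33236$)
$G{\left(Y,U \right)} = 0$
$-50 + G{\left(9,1 \right)} I = -50 + 0 \cdot \frac{343}{1032} = -50 + 0 = -50$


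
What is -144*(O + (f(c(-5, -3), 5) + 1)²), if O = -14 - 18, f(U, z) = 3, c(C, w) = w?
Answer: 2304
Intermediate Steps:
O = -32
-144*(O + (f(c(-5, -3), 5) + 1)²) = -144*(-32 + (3 + 1)²) = -144*(-32 + 4²) = -144*(-32 + 16) = -144*(-16) = 2304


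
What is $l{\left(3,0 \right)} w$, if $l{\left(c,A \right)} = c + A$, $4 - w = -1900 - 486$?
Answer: $7170$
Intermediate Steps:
$w = 2390$ ($w = 4 - \left(-1900 - 486\right) = 4 - -2386 = 4 + 2386 = 2390$)
$l{\left(c,A \right)} = A + c$
$l{\left(3,0 \right)} w = \left(0 + 3\right) 2390 = 3 \cdot 2390 = 7170$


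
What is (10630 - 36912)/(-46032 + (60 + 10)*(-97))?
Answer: 13141/26411 ≈ 0.49756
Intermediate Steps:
(10630 - 36912)/(-46032 + (60 + 10)*(-97)) = -26282/(-46032 + 70*(-97)) = -26282/(-46032 - 6790) = -26282/(-52822) = -26282*(-1/52822) = 13141/26411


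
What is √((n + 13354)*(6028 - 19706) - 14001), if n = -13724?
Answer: √5046859 ≈ 2246.5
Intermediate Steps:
√((n + 13354)*(6028 - 19706) - 14001) = √((-13724 + 13354)*(6028 - 19706) - 14001) = √(-370*(-13678) - 14001) = √(5060860 - 14001) = √5046859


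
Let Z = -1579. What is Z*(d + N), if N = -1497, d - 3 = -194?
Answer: 2665352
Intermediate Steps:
d = -191 (d = 3 - 194 = -191)
Z*(d + N) = -1579*(-191 - 1497) = -1579*(-1688) = 2665352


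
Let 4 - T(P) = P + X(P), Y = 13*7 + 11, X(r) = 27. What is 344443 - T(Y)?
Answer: 344568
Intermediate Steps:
Y = 102 (Y = 91 + 11 = 102)
T(P) = -23 - P (T(P) = 4 - (P + 27) = 4 - (27 + P) = 4 + (-27 - P) = -23 - P)
344443 - T(Y) = 344443 - (-23 - 1*102) = 344443 - (-23 - 102) = 344443 - 1*(-125) = 344443 + 125 = 344568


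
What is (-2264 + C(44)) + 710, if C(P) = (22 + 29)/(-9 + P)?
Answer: -54339/35 ≈ -1552.5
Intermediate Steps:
C(P) = 51/(-9 + P)
(-2264 + C(44)) + 710 = (-2264 + 51/(-9 + 44)) + 710 = (-2264 + 51/35) + 710 = -79189/35 + 710 = -54339/35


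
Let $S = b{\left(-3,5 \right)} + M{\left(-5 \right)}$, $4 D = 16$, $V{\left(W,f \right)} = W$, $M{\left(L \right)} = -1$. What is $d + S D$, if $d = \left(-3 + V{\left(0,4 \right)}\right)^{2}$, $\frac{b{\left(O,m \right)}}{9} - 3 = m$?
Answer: $293$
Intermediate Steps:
$b{\left(O,m \right)} = 27 + 9 m$
$D = 4$ ($D = \frac{1}{4} \cdot 16 = 4$)
$S = 71$ ($S = \left(27 + 9 \cdot 5\right) - 1 = \left(27 + 45\right) - 1 = 72 - 1 = 71$)
$d = 9$ ($d = \left(-3 + 0\right)^{2} = \left(-3\right)^{2} = 9$)
$d + S D = 9 + 71 \cdot 4 = 9 + 284 = 293$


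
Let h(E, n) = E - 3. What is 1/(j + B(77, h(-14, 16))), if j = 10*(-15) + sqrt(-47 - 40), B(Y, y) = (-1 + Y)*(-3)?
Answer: -126/47657 - I*sqrt(87)/142971 ≈ -0.0026439 - 6.524e-5*I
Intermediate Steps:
h(E, n) = -3 + E
B(Y, y) = 3 - 3*Y
j = -150 + I*sqrt(87) (j = -150 + sqrt(-87) = -150 + I*sqrt(87) ≈ -150.0 + 9.3274*I)
1/(j + B(77, h(-14, 16))) = 1/((-150 + I*sqrt(87)) + (3 - 3*77)) = 1/((-150 + I*sqrt(87)) + (3 - 231)) = 1/((-150 + I*sqrt(87)) - 228) = 1/(-378 + I*sqrt(87))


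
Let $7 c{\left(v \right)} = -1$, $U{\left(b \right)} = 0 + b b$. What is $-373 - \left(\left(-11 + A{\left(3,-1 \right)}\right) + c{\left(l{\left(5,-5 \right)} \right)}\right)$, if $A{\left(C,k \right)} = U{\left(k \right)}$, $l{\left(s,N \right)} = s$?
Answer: $- \frac{2540}{7} \approx -362.86$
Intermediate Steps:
$U{\left(b \right)} = b^{2}$ ($U{\left(b \right)} = 0 + b^{2} = b^{2}$)
$A{\left(C,k \right)} = k^{2}$
$c{\left(v \right)} = - \frac{1}{7}$ ($c{\left(v \right)} = \frac{1}{7} \left(-1\right) = - \frac{1}{7}$)
$-373 - \left(\left(-11 + A{\left(3,-1 \right)}\right) + c{\left(l{\left(5,-5 \right)} \right)}\right) = -373 - \left(\left(-11 + \left(-1\right)^{2}\right) - \frac{1}{7}\right) = -373 - \left(\left(-11 + 1\right) - \frac{1}{7}\right) = -373 - \left(-10 - \frac{1}{7}\right) = -373 - - \frac{71}{7} = -373 + \frac{71}{7} = - \frac{2540}{7}$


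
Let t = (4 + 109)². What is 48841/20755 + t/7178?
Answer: 615601293/148979390 ≈ 4.1321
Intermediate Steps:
t = 12769 (t = 113² = 12769)
48841/20755 + t/7178 = 48841/20755 + 12769/7178 = 615601293/148979390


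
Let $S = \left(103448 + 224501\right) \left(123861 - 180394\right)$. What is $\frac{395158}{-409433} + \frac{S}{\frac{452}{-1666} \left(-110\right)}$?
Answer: $- \frac{6323189379066419793}{10178504380} \approx -6.2123 \cdot 10^{8}$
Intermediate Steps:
$S = -18539940817$ ($S = 327949 \left(-56533\right) = -18539940817$)
$\frac{395158}{-409433} + \frac{S}{\frac{452}{-1666} \left(-110\right)} = \frac{395158}{-409433} - \frac{18539940817}{\frac{452}{-1666} \left(-110\right)} = 395158 \left(- \frac{1}{409433}\right) - \frac{18539940817}{452 \left(- \frac{1}{1666}\right) \left(-110\right)} = - \frac{395158}{409433} - \frac{18539940817}{\left(- \frac{226}{833}\right) \left(-110\right)} = - \frac{395158}{409433} - \frac{18539940817}{\frac{24860}{833}} = - \frac{395158}{409433} - \frac{15443770700561}{24860} = - \frac{6323189379066419793}{10178504380}$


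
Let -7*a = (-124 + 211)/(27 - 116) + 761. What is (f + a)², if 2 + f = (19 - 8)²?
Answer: 42185025/388129 ≈ 108.69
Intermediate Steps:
a = -67642/623 (a = -((-124 + 211)/(27 - 116) + 761)/7 = -(87/(-89) + 761)/7 = -(87*(-1/89) + 761)/7 = -(-87/89 + 761)/7 = -⅐*67642/89 = -67642/623 ≈ -108.57)
f = 119 (f = -2 + (19 - 8)² = -2 + 11² = -2 + 121 = 119)
(f + a)² = (119 - 67642/623)² = (6495/623)² = 42185025/388129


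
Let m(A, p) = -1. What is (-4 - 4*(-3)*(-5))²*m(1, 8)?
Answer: -4096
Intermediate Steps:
(-4 - 4*(-3)*(-5))²*m(1, 8) = (-4 - 4*(-3)*(-5))²*(-1) = (-4 + 12*(-5))²*(-1) = (-4 - 60)²*(-1) = (-64)²*(-1) = 4096*(-1) = -4096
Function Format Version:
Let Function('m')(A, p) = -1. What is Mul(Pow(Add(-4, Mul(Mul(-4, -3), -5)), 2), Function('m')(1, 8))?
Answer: -4096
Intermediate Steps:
Mul(Pow(Add(-4, Mul(Mul(-4, -3), -5)), 2), Function('m')(1, 8)) = Mul(Pow(Add(-4, Mul(Mul(-4, -3), -5)), 2), -1) = Mul(Pow(Add(-4, Mul(12, -5)), 2), -1) = Mul(Pow(Add(-4, -60), 2), -1) = Mul(Pow(-64, 2), -1) = Mul(4096, -1) = -4096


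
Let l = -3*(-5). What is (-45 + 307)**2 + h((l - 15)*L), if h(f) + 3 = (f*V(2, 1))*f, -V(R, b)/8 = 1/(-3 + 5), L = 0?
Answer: 68641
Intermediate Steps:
l = 15
V(R, b) = -4 (V(R, b) = -8/(-3 + 5) = -8/2 = -8*1/2 = -4)
h(f) = -3 - 4*f**2 (h(f) = -3 + (f*(-4))*f = -3 + (-4*f)*f = -3 - 4*f**2)
(-45 + 307)**2 + h((l - 15)*L) = (-45 + 307)**2 + (-3 - 4*((15 - 15)*0)**2) = 262**2 + (-3 - 4*(0*0)**2) = 68644 + (-3 - 4*0**2) = 68644 + (-3 - 4*0) = 68644 + (-3 + 0) = 68644 - 3 = 68641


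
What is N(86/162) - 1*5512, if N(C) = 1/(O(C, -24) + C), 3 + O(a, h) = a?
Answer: -865465/157 ≈ -5512.5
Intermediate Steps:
O(a, h) = -3 + a
N(C) = 1/(-3 + 2*C) (N(C) = 1/((-3 + C) + C) = 1/(-3 + 2*C))
N(86/162) - 1*5512 = 1/(-3 + 2*(86/162)) - 1*5512 = 1/(-3 + 2*(86*(1/162))) - 5512 = 1/(-3 + 2*(43/81)) - 5512 = 1/(-3 + 86/81) - 5512 = 1/(-157/81) - 5512 = -81/157 - 5512 = -865465/157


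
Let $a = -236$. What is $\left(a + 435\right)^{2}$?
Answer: $39601$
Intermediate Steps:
$\left(a + 435\right)^{2} = \left(-236 + 435\right)^{2} = 199^{2} = 39601$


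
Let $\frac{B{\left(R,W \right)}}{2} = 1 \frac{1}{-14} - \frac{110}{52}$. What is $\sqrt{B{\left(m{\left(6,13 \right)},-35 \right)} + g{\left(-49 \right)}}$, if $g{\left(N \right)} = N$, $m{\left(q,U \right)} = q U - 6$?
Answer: $\frac{i \sqrt{441987}}{91} \approx 7.3057 i$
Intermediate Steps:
$m{\left(q,U \right)} = -6 + U q$ ($m{\left(q,U \right)} = U q - 6 = -6 + U q$)
$B{\left(R,W \right)} = - \frac{398}{91}$ ($B{\left(R,W \right)} = 2 \left(1 \frac{1}{-14} - \frac{110}{52}\right) = 2 \left(1 \left(- \frac{1}{14}\right) - \frac{55}{26}\right) = 2 \left(- \frac{1}{14} - \frac{55}{26}\right) = 2 \left(- \frac{199}{91}\right) = - \frac{398}{91}$)
$\sqrt{B{\left(m{\left(6,13 \right)},-35 \right)} + g{\left(-49 \right)}} = \sqrt{- \frac{398}{91} - 49} = \sqrt{- \frac{4857}{91}} = \frac{i \sqrt{441987}}{91}$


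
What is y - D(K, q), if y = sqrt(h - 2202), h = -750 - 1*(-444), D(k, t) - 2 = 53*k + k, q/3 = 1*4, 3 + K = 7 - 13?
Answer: 484 + 2*I*sqrt(627) ≈ 484.0 + 50.08*I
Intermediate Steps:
K = -9 (K = -3 + (7 - 13) = -3 - 6 = -9)
q = 12 (q = 3*(1*4) = 3*4 = 12)
D(k, t) = 2 + 54*k (D(k, t) = 2 + (53*k + k) = 2 + 54*k)
h = -306 (h = -750 + 444 = -306)
y = 2*I*sqrt(627) (y = sqrt(-306 - 2202) = sqrt(-2508) = 2*I*sqrt(627) ≈ 50.08*I)
y - D(K, q) = 2*I*sqrt(627) - (2 + 54*(-9)) = 2*I*sqrt(627) - (2 - 486) = 2*I*sqrt(627) - 1*(-484) = 2*I*sqrt(627) + 484 = 484 + 2*I*sqrt(627)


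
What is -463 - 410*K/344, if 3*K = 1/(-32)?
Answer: -7644851/16512 ≈ -462.99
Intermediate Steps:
K = -1/96 (K = (⅓)/(-32) = (⅓)*(-1/32) = -1/96 ≈ -0.010417)
-463 - 410*K/344 = -463 - (-205)/(48*344) = -463 - 410*(-1/33024) = -463 + 205/16512 = -7644851/16512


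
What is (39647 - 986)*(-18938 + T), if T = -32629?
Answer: -1993631787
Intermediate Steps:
(39647 - 986)*(-18938 + T) = (39647 - 986)*(-18938 - 32629) = 38661*(-51567) = -1993631787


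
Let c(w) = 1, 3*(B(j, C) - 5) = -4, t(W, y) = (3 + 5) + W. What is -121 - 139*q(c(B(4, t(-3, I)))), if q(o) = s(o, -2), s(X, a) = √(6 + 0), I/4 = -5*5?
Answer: -121 - 139*√6 ≈ -461.48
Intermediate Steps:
I = -100 (I = 4*(-5*5) = 4*(-25) = -100)
t(W, y) = 8 + W
B(j, C) = 11/3 (B(j, C) = 5 + (⅓)*(-4) = 5 - 4/3 = 11/3)
s(X, a) = √6
q(o) = √6
-121 - 139*q(c(B(4, t(-3, I)))) = -121 - 139*√6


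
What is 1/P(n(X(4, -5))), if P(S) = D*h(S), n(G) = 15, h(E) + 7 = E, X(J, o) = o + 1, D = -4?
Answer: -1/32 ≈ -0.031250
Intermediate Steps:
X(J, o) = 1 + o
h(E) = -7 + E
P(S) = 28 - 4*S (P(S) = -4*(-7 + S) = 28 - 4*S)
1/P(n(X(4, -5))) = 1/(28 - 4*15) = 1/(28 - 60) = 1/(-32) = -1/32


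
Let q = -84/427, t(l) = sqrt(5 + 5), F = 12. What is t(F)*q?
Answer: -12*sqrt(10)/61 ≈ -0.62209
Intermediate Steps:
t(l) = sqrt(10)
q = -12/61 (q = -84*1/427 = -12/61 ≈ -0.19672)
t(F)*q = sqrt(10)*(-12/61) = -12*sqrt(10)/61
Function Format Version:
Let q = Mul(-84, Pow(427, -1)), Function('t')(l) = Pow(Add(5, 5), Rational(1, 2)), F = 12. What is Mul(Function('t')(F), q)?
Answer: Mul(Rational(-12, 61), Pow(10, Rational(1, 2))) ≈ -0.62209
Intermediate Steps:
Function('t')(l) = Pow(10, Rational(1, 2))
q = Rational(-12, 61) (q = Mul(-84, Rational(1, 427)) = Rational(-12, 61) ≈ -0.19672)
Mul(Function('t')(F), q) = Mul(Pow(10, Rational(1, 2)), Rational(-12, 61)) = Mul(Rational(-12, 61), Pow(10, Rational(1, 2)))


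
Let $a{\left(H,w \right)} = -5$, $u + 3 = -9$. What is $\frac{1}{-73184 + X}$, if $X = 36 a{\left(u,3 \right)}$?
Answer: $- \frac{1}{73364} \approx -1.3631 \cdot 10^{-5}$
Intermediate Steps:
$u = -12$ ($u = -3 - 9 = -12$)
$X = -180$ ($X = 36 \left(-5\right) = -180$)
$\frac{1}{-73184 + X} = \frac{1}{-73184 - 180} = \frac{1}{-73364} = - \frac{1}{73364}$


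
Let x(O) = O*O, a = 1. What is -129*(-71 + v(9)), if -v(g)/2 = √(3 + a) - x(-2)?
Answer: 8643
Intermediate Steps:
x(O) = O²
v(g) = 4 (v(g) = -2*(√(3 + 1) - 1*(-2)²) = -2*(√4 - 1*4) = -2*(2 - 4) = -2*(-2) = 4)
-129*(-71 + v(9)) = -129*(-71 + 4) = -129*(-67) = 8643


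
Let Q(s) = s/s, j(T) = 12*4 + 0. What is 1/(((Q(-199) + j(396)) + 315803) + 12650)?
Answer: 1/328502 ≈ 3.0441e-6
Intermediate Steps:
j(T) = 48 (j(T) = 48 + 0 = 48)
Q(s) = 1
1/(((Q(-199) + j(396)) + 315803) + 12650) = 1/(((1 + 48) + 315803) + 12650) = 1/((49 + 315803) + 12650) = 1/(315852 + 12650) = 1/328502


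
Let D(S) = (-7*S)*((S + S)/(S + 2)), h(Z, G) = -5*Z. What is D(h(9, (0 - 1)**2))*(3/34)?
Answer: 42525/731 ≈ 58.174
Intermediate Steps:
D(S) = -14*S**2/(2 + S) (D(S) = (-7*S)*((2*S)/(2 + S)) = (-7*S)*(2*S/(2 + S)) = -14*S**2/(2 + S))
D(h(9, (0 - 1)**2))*(3/34) = (-14*(-5*9)**2/(2 - 5*9))*(3/34) = (-14*(-45)**2/(2 - 45))*(3*(1/34)) = -14*2025/(-43)*(3/34) = -14*2025*(-1/43)*(3/34) = (28350/43)*(3/34) = 42525/731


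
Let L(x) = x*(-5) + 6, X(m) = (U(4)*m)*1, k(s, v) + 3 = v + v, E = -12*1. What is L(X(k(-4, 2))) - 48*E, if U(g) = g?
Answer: 562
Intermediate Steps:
E = -12
k(s, v) = -3 + 2*v (k(s, v) = -3 + (v + v) = -3 + 2*v)
X(m) = 4*m (X(m) = (4*m)*1 = 4*m)
L(x) = 6 - 5*x (L(x) = -5*x + 6 = 6 - 5*x)
L(X(k(-4, 2))) - 48*E = (6 - 20*(-3 + 2*2)) - 48*(-12) = (6 - 20*(-3 + 4)) + 576 = (6 - 20) + 576 = -14 + 576 = 562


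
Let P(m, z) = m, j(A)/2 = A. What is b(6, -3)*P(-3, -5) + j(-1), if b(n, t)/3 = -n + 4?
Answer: 16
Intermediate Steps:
j(A) = 2*A
b(n, t) = 12 - 3*n (b(n, t) = 3*(-n + 4) = 3*(4 - n) = 12 - 3*n)
b(6, -3)*P(-3, -5) + j(-1) = (12 - 3*6)*(-3) + 2*(-1) = (12 - 18)*(-3) - 2 = -6*(-3) - 2 = 18 - 2 = 16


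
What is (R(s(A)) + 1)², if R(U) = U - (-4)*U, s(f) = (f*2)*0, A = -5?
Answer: 1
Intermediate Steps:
s(f) = 0 (s(f) = (2*f)*0 = 0)
R(U) = 5*U (R(U) = U + 4*U = 5*U)
(R(s(A)) + 1)² = (5*0 + 1)² = (0 + 1)² = 1² = 1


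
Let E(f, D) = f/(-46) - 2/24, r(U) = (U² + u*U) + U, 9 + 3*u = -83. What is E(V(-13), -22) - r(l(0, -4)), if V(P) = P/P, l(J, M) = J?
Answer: -29/276 ≈ -0.10507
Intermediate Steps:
u = -92/3 (u = -3 + (⅓)*(-83) = -3 - 83/3 = -92/3 ≈ -30.667)
r(U) = U² - 89*U/3 (r(U) = (U² - 92*U/3) + U = U² - 89*U/3)
V(P) = 1
E(f, D) = -1/12 - f/46 (E(f, D) = f*(-1/46) - 2*1/24 = -f/46 - 1/12 = -1/12 - f/46)
E(V(-13), -22) - r(l(0, -4)) = (-1/12 - 1/46*1) - 0*(-89 + 3*0)/3 = (-1/12 - 1/46) - 0*(-89 + 0)/3 = -29/276 - 0*(-89)/3 = -29/276 - 1*0 = -29/276 + 0 = -29/276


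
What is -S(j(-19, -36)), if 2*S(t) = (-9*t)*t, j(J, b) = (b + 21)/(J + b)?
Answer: 81/242 ≈ 0.33471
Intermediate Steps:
j(J, b) = (21 + b)/(J + b)
S(t) = -9*t²/2 (S(t) = ((-9*t)*t)/2 = (-9*t²)/2 = -9*t²/2)
-S(j(-19, -36)) = -(-9)*((21 - 36)/(-19 - 36))²/2 = -(-9)*(-15/(-55))²/2 = -(-9)*(-1/55*(-15))²/2 = -(-9)*(3/11)²/2 = -(-9)*9/(2*121) = -1*(-81/242) = 81/242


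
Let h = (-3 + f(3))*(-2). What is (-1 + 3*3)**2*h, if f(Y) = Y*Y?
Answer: -768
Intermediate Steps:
f(Y) = Y**2
h = -12 (h = (-3 + 3**2)*(-2) = (-3 + 9)*(-2) = 6*(-2) = -12)
(-1 + 3*3)**2*h = (-1 + 3*3)**2*(-12) = (-1 + 9)**2*(-12) = 8**2*(-12) = 64*(-12) = -768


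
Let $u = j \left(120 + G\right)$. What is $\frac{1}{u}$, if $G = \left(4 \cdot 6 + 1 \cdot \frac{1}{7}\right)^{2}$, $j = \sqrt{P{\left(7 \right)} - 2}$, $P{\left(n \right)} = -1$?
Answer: $- \frac{49 i \sqrt{3}}{103323} \approx - 0.00082141 i$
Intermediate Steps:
$j = i \sqrt{3}$ ($j = \sqrt{-1 - 2} = \sqrt{-3} = i \sqrt{3} \approx 1.732 i$)
$G = \frac{28561}{49}$ ($G = \left(24 + 1 \cdot \frac{1}{7}\right)^{2} = \left(24 + \frac{1}{7}\right)^{2} = \left(\frac{169}{7}\right)^{2} = \frac{28561}{49} \approx 582.88$)
$u = \frac{34441 i \sqrt{3}}{49}$ ($u = i \sqrt{3} \left(120 + \frac{28561}{49}\right) = i \sqrt{3} \cdot \frac{34441}{49} = \frac{34441 i \sqrt{3}}{49} \approx 1217.4 i$)
$\frac{1}{u} = \frac{1}{\frac{34441}{49} i \sqrt{3}} = - \frac{49 i \sqrt{3}}{103323}$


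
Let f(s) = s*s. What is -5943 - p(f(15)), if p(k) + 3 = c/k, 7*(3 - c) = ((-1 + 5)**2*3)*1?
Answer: -1039497/175 ≈ -5940.0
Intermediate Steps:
f(s) = s**2
c = -27/7 (c = 3 - (-1 + 5)**2*3/7 = 3 - 4**2*3/7 = 3 - 16*3/7 = 3 - 48/7 = -27/7 ≈ -3.8571)
p(k) = -3 - 27/(7*k)
-5943 - p(f(15)) = -5943 - (-3 - 27/(7*(15**2))) = -5943 - (-3 - 27/7/225) = -5943 - (-3 - 27/7*1/225) = -5943 - (-3 - 3/175) = -5943 - 1*(-528/175) = -5943 + 528/175 = -1039497/175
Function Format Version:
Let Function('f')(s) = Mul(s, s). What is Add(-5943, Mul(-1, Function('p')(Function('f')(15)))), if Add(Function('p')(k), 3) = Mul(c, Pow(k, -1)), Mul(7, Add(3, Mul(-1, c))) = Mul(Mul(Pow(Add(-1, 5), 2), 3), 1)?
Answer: Rational(-1039497, 175) ≈ -5940.0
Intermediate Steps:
Function('f')(s) = Pow(s, 2)
c = Rational(-27, 7) (c = Add(3, Mul(Rational(-1, 7), Mul(Mul(Pow(Add(-1, 5), 2), 3), 1))) = Add(3, Mul(Rational(-1, 7), Mul(Mul(Pow(4, 2), 3), 1))) = Add(3, Mul(Rational(-1, 7), Mul(Mul(16, 3), 1))) = Add(3, Mul(Rational(-1, 7), Mul(48, 1))) = Add(3, Mul(Rational(-1, 7), 48)) = Add(3, Rational(-48, 7)) = Rational(-27, 7) ≈ -3.8571)
Function('p')(k) = Add(-3, Mul(Rational(-27, 7), Pow(k, -1)))
Add(-5943, Mul(-1, Function('p')(Function('f')(15)))) = Add(-5943, Mul(-1, Add(-3, Mul(Rational(-27, 7), Pow(Pow(15, 2), -1))))) = Add(-5943, Mul(-1, Add(-3, Mul(Rational(-27, 7), Pow(225, -1))))) = Add(-5943, Mul(-1, Add(-3, Mul(Rational(-27, 7), Rational(1, 225))))) = Add(-5943, Mul(-1, Add(-3, Rational(-3, 175)))) = Add(-5943, Mul(-1, Rational(-528, 175))) = Add(-5943, Rational(528, 175)) = Rational(-1039497, 175)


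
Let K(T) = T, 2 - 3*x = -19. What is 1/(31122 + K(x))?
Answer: 1/31129 ≈ 3.2124e-5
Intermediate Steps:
x = 7 (x = ⅔ - ⅓*(-19) = ⅔ + 19/3 = 7)
1/(31122 + K(x)) = 1/(31122 + 7) = 1/31129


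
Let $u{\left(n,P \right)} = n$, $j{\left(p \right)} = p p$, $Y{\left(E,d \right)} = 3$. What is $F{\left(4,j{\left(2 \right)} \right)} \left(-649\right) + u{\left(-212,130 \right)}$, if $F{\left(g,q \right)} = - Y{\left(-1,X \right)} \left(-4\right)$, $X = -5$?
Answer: $-8000$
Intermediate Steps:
$j{\left(p \right)} = p^{2}$
$F{\left(g,q \right)} = 12$ ($F{\left(g,q \right)} = \left(-1\right) 3 \left(-4\right) = \left(-3\right) \left(-4\right) = 12$)
$F{\left(4,j{\left(2 \right)} \right)} \left(-649\right) + u{\left(-212,130 \right)} = 12 \left(-649\right) - 212 = -7788 - 212 = -8000$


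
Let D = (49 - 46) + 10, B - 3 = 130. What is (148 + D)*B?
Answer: 21413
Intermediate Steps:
B = 133 (B = 3 + 130 = 133)
D = 13 (D = 3 + 10 = 13)
(148 + D)*B = (148 + 13)*133 = 161*133 = 21413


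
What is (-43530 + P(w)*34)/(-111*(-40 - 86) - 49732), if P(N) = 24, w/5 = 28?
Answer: 21357/17873 ≈ 1.1949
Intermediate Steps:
w = 140 (w = 5*28 = 140)
(-43530 + P(w)*34)/(-111*(-40 - 86) - 49732) = (-43530 + 24*34)/(-111*(-40 - 86) - 49732) = (-43530 + 816)/(-111*(-126) - 49732) = -42714/(13986 - 49732) = -42714/(-35746) = -42714*(-1/35746) = 21357/17873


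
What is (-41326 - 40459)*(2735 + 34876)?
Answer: -3076015635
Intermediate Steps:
(-41326 - 40459)*(2735 + 34876) = -81785*37611 = -3076015635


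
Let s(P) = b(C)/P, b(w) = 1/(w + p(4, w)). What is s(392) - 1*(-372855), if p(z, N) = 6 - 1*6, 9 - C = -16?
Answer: 3653979001/9800 ≈ 3.7286e+5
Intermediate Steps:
C = 25 (C = 9 - 1*(-16) = 9 + 16 = 25)
p(z, N) = 0 (p(z, N) = 6 - 6 = 0)
b(w) = 1/w (b(w) = 1/(w + 0) = 1/w)
s(P) = 1/(25*P)
s(392) - 1*(-372855) = (1/25)/392 - 1*(-372855) = (1/25)*(1/392) + 372855 = 1/9800 + 372855 = 3653979001/9800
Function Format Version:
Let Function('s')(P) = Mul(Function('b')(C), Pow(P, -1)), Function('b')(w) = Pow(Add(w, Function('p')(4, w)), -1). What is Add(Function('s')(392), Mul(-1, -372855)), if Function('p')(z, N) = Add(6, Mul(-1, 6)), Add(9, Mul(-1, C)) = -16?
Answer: Rational(3653979001, 9800) ≈ 3.7286e+5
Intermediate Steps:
C = 25 (C = Add(9, Mul(-1, -16)) = Add(9, 16) = 25)
Function('p')(z, N) = 0 (Function('p')(z, N) = Add(6, -6) = 0)
Function('b')(w) = Pow(w, -1) (Function('b')(w) = Pow(Add(w, 0), -1) = Pow(w, -1))
Function('s')(P) = Mul(Rational(1, 25), Pow(P, -1)) (Function('s')(P) = Mul(Pow(25, -1), Pow(P, -1)) = Mul(Rational(1, 25), Pow(P, -1)))
Add(Function('s')(392), Mul(-1, -372855)) = Add(Mul(Rational(1, 25), Pow(392, -1)), Mul(-1, -372855)) = Add(Mul(Rational(1, 25), Rational(1, 392)), 372855) = Add(Rational(1, 9800), 372855) = Rational(3653979001, 9800)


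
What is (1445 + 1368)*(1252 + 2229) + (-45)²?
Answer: 9794078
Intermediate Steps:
(1445 + 1368)*(1252 + 2229) + (-45)² = 2813*3481 + 2025 = 9792053 + 2025 = 9794078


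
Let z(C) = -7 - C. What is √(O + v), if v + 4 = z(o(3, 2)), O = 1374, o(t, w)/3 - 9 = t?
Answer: √1327 ≈ 36.428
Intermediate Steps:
o(t, w) = 27 + 3*t
v = -47 (v = -4 + (-7 - (27 + 3*3)) = -4 + (-7 - (27 + 9)) = -4 + (-7 - 1*36) = -4 + (-7 - 36) = -4 - 43 = -47)
√(O + v) = √(1374 - 47) = √1327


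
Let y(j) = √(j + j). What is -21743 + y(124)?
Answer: -21743 + 2*√62 ≈ -21727.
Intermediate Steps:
y(j) = √2*√j (y(j) = √(2*j) = √2*√j)
-21743 + y(124) = -21743 + √2*√124 = -21743 + √2*(2*√31) = -21743 + 2*√62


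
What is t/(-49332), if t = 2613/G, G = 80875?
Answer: -871/1329908500 ≈ -6.5493e-7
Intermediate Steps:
t = 2613/80875 ≈ 0.032309
t/(-49332) = (2613/80875)/(-49332) = (2613/80875)*(-1/49332) = -871/1329908500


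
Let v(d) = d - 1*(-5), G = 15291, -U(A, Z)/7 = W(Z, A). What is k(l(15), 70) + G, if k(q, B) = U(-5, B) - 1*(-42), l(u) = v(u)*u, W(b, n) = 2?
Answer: 15319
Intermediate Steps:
U(A, Z) = -14 (U(A, Z) = -7*2 = -14)
v(d) = 5 + d (v(d) = d + 5 = 5 + d)
l(u) = u*(5 + u) (l(u) = (5 + u)*u = u*(5 + u))
k(q, B) = 28 (k(q, B) = -14 - 1*(-42) = -14 + 42 = 28)
k(l(15), 70) + G = 28 + 15291 = 15319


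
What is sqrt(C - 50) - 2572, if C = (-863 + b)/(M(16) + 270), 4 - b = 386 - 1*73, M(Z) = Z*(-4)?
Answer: -2572 + 2*I*sqrt(147702)/103 ≈ -2572.0 + 7.4625*I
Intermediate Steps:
M(Z) = -4*Z
b = -309 (b = 4 - (386 - 1*73) = 4 - (386 - 73) = 4 - 1*313 = 4 - 313 = -309)
C = -586/103 (C = (-863 - 309)/(-4*16 + 270) = -1172/(-64 + 270) = -1172/206 = -1172*1/206 = -586/103 ≈ -5.6893)
sqrt(C - 50) - 2572 = sqrt(-586/103 - 50) - 2572 = sqrt(-5736/103) - 2572 = 2*I*sqrt(147702)/103 - 2572 = -2572 + 2*I*sqrt(147702)/103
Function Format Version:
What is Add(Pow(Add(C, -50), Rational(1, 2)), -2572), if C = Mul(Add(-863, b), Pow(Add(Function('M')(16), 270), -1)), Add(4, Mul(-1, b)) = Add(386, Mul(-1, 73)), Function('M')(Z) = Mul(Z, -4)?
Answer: Add(-2572, Mul(Rational(2, 103), I, Pow(147702, Rational(1, 2)))) ≈ Add(-2572.0, Mul(7.4625, I))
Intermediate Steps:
Function('M')(Z) = Mul(-4, Z)
b = -309 (b = Add(4, Mul(-1, Add(386, Mul(-1, 73)))) = Add(4, Mul(-1, Add(386, -73))) = Add(4, Mul(-1, 313)) = Add(4, -313) = -309)
C = Rational(-586, 103) (C = Mul(Add(-863, -309), Pow(Add(Mul(-4, 16), 270), -1)) = Mul(-1172, Pow(Add(-64, 270), -1)) = Mul(-1172, Pow(206, -1)) = Mul(-1172, Rational(1, 206)) = Rational(-586, 103) ≈ -5.6893)
Add(Pow(Add(C, -50), Rational(1, 2)), -2572) = Add(Pow(Add(Rational(-586, 103), -50), Rational(1, 2)), -2572) = Add(Pow(Rational(-5736, 103), Rational(1, 2)), -2572) = Add(Mul(Rational(2, 103), I, Pow(147702, Rational(1, 2))), -2572) = Add(-2572, Mul(Rational(2, 103), I, Pow(147702, Rational(1, 2))))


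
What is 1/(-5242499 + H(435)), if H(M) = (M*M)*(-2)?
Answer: -1/5620949 ≈ -1.7791e-7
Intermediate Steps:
H(M) = -2*M**2 (H(M) = M**2*(-2) = -2*M**2)
1/(-5242499 + H(435)) = 1/(-5242499 - 2*435**2) = 1/(-5242499 - 2*189225) = 1/(-5242499 - 378450) = 1/(-5620949) = -1/5620949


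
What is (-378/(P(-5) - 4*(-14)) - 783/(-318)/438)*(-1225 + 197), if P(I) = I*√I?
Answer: 28039750359/4205603 + 647640*I*√5/1087 ≈ 6667.2 + 1332.3*I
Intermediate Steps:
P(I) = I^(3/2)
(-378/(P(-5) - 4*(-14)) - 783/(-318)/438)*(-1225 + 197) = (-378/((-5)^(3/2) - 4*(-14)) - 783/(-318)/438)*(-1225 + 197) = (-378/(-5*I*√5 + 56) - 783*(-1/318)*(1/438))*(-1028) = (-378/(56 - 5*I*√5) + (261/106)*(1/438))*(-1028) = (-378/(56 - 5*I*√5) + 87/15476)*(-1028) = (87/15476 - 378/(56 - 5*I*√5))*(-1028) = -22359/3869 + 388584/(56 - 5*I*√5)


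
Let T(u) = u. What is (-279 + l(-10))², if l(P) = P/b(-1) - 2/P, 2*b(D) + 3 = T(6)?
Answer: 18335524/225 ≈ 81491.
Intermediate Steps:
b(D) = 3/2 (b(D) = -3/2 + (½)*6 = -3/2 + 3 = 3/2)
l(P) = -2/P + 2*P/3 (l(P) = P/(3/2) - 2/P = P*(⅔) - 2/P = 2*P/3 - 2/P = -2/P + 2*P/3)
(-279 + l(-10))² = (-279 + (-2/(-10) + (⅔)*(-10)))² = (-279 + (-2*(-⅒) - 20/3))² = (-279 + (⅕ - 20/3))² = (-279 - 97/15)² = (-4282/15)² = 18335524/225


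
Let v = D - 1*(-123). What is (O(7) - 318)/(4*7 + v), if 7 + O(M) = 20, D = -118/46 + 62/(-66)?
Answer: -231495/111949 ≈ -2.0679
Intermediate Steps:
D = -2660/759 (D = -118*1/46 + 62*(-1/66) = -59/23 - 31/33 = -2660/759 ≈ -3.5046)
O(M) = 13 (O(M) = -7 + 20 = 13)
v = 90697/759 (v = -2660/759 - 1*(-123) = -2660/759 + 123 = 90697/759 ≈ 119.50)
(O(7) - 318)/(4*7 + v) = (13 - 318)/(4*7 + 90697/759) = -305/(28 + 90697/759) = -305/111949/759 = -305*759/111949 = -231495/111949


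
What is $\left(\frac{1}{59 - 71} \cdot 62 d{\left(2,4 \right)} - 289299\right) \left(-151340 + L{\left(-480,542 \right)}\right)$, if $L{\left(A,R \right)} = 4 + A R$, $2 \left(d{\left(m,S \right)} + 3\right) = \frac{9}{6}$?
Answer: $119040597663$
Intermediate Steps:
$d{\left(m,S \right)} = - \frac{9}{4}$ ($d{\left(m,S \right)} = -3 + \frac{9 \cdot \frac{1}{6}}{2} = -3 + \frac{1}{2} \cdot \frac{3}{2} = -3 + \frac{3}{4} = - \frac{9}{4}$)
$\left(\frac{1}{59 - 71} \cdot 62 d{\left(2,4 \right)} - 289299\right) \left(-151340 + L{\left(-480,542 \right)}\right) = \left(\frac{1}{59 - 71} \cdot 62 \left(- \frac{9}{4}\right) - 289299\right) \left(-151340 + \left(4 - 260160\right)\right) = \left(\frac{1}{-12} \cdot 62 \left(- \frac{9}{4}\right) - 289299\right) \left(-151340 + \left(4 - 260160\right)\right) = \left(\left(- \frac{1}{12}\right) 62 \left(- \frac{9}{4}\right) - 289299\right) \left(-151340 - 260156\right) = \left(\left(- \frac{31}{6}\right) \left(- \frac{9}{4}\right) - 289299\right) \left(-411496\right) = \left(\frac{93}{8} - 289299\right) \left(-411496\right) = \left(- \frac{2314299}{8}\right) \left(-411496\right) = 119040597663$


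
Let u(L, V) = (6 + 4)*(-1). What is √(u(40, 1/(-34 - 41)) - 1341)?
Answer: I*√1351 ≈ 36.756*I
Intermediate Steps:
u(L, V) = -10 (u(L, V) = 10*(-1) = -10)
√(u(40, 1/(-34 - 41)) - 1341) = √(-10 - 1341) = √(-1351) = I*√1351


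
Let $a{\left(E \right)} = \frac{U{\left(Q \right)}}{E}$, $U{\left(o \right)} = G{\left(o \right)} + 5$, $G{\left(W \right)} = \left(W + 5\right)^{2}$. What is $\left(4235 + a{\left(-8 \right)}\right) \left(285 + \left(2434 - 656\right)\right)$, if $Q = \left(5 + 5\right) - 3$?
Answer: $\frac{69587053}{8} \approx 8.6984 \cdot 10^{6}$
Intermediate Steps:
$Q = 7$ ($Q = 10 - 3 = 7$)
$G{\left(W \right)} = \left(5 + W\right)^{2}$
$U{\left(o \right)} = 5 + \left(5 + o\right)^{2}$ ($U{\left(o \right)} = \left(5 + o\right)^{2} + 5 = 5 + \left(5 + o\right)^{2}$)
$a{\left(E \right)} = \frac{149}{E}$ ($a{\left(E \right)} = \frac{5 + \left(5 + 7\right)^{2}}{E} = \frac{5 + 12^{2}}{E} = \frac{5 + 144}{E} = \frac{149}{E}$)
$\left(4235 + a{\left(-8 \right)}\right) \left(285 + \left(2434 - 656\right)\right) = \left(4235 + \frac{149}{-8}\right) \left(285 + \left(2434 - 656\right)\right) = \left(4235 + 149 \left(- \frac{1}{8}\right)\right) \left(285 + \left(2434 - 656\right)\right) = \left(4235 - \frac{149}{8}\right) \left(285 + 1778\right) = \frac{33731}{8} \cdot 2063 = \frac{69587053}{8}$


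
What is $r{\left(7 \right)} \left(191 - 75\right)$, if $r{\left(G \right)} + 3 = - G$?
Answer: $-1160$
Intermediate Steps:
$r{\left(G \right)} = -3 - G$
$r{\left(7 \right)} \left(191 - 75\right) = \left(-3 - 7\right) \left(191 - 75\right) = \left(-3 - 7\right) 116 = \left(-10\right) 116 = -1160$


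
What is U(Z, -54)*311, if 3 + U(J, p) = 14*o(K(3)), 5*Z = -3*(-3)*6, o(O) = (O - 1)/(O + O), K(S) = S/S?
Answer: -933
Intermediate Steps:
K(S) = 1
o(O) = (-1 + O)/(2*O) (o(O) = (-1 + O)/((2*O)) = (-1 + O)*(1/(2*O)) = (-1 + O)/(2*O))
Z = 54/5 (Z = (-3*(-3)*6)/5 = (9*6)/5 = (⅕)*54 = 54/5 ≈ 10.800)
U(J, p) = -3 (U(J, p) = -3 + 14*((½)*(-1 + 1)/1) = -3 + 14*((½)*1*0) = -3 + 14*0 = -3 + 0 = -3)
U(Z, -54)*311 = -3*311 = -933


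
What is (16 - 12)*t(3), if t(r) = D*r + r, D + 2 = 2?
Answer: 12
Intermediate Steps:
D = 0 (D = -2 + 2 = 0)
t(r) = r (t(r) = 0*r + r = 0 + r = r)
(16 - 12)*t(3) = (16 - 12)*3 = 4*3 = 12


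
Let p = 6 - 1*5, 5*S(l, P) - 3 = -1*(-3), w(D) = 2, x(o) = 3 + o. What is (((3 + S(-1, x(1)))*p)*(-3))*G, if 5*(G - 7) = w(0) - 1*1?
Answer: -2268/25 ≈ -90.720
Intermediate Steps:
S(l, P) = 6/5 (S(l, P) = ⅗ + (-1*(-3))/5 = ⅗ + (⅕)*3 = ⅗ + ⅗ = 6/5)
p = 1 (p = 6 - 5 = 1)
G = 36/5 (G = 7 + (2 - 1*1)/5 = 7 + (2 - 1)/5 = 7 + (⅕)*1 = 7 + ⅕ = 36/5 ≈ 7.2000)
(((3 + S(-1, x(1)))*p)*(-3))*G = (((3 + 6/5)*1)*(-3))*(36/5) = (((21/5)*1)*(-3))*(36/5) = ((21/5)*(-3))*(36/5) = -63/5*36/5 = -2268/25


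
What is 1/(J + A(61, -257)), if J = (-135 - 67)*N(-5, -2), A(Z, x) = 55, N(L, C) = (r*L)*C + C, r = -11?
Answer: 1/22679 ≈ 4.4094e-5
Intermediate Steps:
N(L, C) = C - 11*C*L (N(L, C) = (-11*L)*C + C = -11*C*L + C = C - 11*C*L)
J = 22624 (J = (-135 - 67)*(-2*(1 - 11*(-5))) = -(-404)*(1 + 55) = -(-404)*56 = -202*(-112) = 22624)
1/(J + A(61, -257)) = 1/(22624 + 55) = 1/22679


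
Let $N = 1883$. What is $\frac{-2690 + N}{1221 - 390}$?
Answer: $- \frac{269}{277} \approx -0.97112$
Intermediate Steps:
$\frac{-2690 + N}{1221 - 390} = \frac{-2690 + 1883}{1221 - 390} = - \frac{807}{831} = \left(-807\right) \frac{1}{831} = - \frac{269}{277}$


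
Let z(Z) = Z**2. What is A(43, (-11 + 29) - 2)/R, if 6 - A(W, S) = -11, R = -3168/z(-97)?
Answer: -159953/3168 ≈ -50.490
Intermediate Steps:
R = -3168/9409 (R = -3168/((-97)**2) = -3168/9409 ≈ -0.33670)
A(W, S) = 17 (A(W, S) = 6 - 1*(-11) = 6 + 11 = 17)
A(43, (-11 + 29) - 2)/R = 17/(-3168/9409) = 17*(-9409/3168) = -159953/3168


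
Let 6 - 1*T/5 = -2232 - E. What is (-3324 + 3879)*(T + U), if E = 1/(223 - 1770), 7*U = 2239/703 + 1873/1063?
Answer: 194056212297315/31244759 ≈ 6.2108e+6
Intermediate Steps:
U = 3696776/5231023 (U = (2239/703 + 1873/1063)/7 = (⅐)*(3696776/747289) = 3696776/5231023 ≈ 0.70670)
E = -1/1547 (E = 1/(-1547) = -1/1547 ≈ -0.00064641)
T = 17310925/1547 (T = 30 - 5*(-2232 - 1*(-1/1547)) = 30 - 5*(-2232 + 1/1547) = 30 - 5*(-3452903/1547) = 30 + 17264515/1547 = 17310925/1547 ≈ 11190.)
(-3324 + 3879)*(T + U) = (-3324 + 3879)*(17310925/1547 + 3696776/5231023) = 555*(12937080819821/1156056083) = 194056212297315/31244759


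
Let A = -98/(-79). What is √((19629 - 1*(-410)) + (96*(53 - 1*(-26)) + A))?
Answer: √172402885/79 ≈ 166.21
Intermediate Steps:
A = 98/79 (A = -98*(-1/79) = 98/79 ≈ 1.2405)
√((19629 - 1*(-410)) + (96*(53 - 1*(-26)) + A)) = √((19629 - 1*(-410)) + (96*(53 - 1*(-26)) + 98/79)) = √((19629 + 410) + (96*(53 + 26) + 98/79)) = √(20039 + (96*79 + 98/79)) = √(20039 + (7584 + 98/79)) = √(20039 + 599234/79) = √(2182315/79) = √172402885/79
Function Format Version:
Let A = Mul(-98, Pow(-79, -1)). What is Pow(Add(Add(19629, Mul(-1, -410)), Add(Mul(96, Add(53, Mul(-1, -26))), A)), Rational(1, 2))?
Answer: Mul(Rational(1, 79), Pow(172402885, Rational(1, 2))) ≈ 166.21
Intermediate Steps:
A = Rational(98, 79) (A = Mul(-98, Rational(-1, 79)) = Rational(98, 79) ≈ 1.2405)
Pow(Add(Add(19629, Mul(-1, -410)), Add(Mul(96, Add(53, Mul(-1, -26))), A)), Rational(1, 2)) = Pow(Add(Add(19629, Mul(-1, -410)), Add(Mul(96, Add(53, Mul(-1, -26))), Rational(98, 79))), Rational(1, 2)) = Pow(Add(Add(19629, 410), Add(Mul(96, Add(53, 26)), Rational(98, 79))), Rational(1, 2)) = Pow(Add(20039, Add(Mul(96, 79), Rational(98, 79))), Rational(1, 2)) = Pow(Add(20039, Add(7584, Rational(98, 79))), Rational(1, 2)) = Pow(Add(20039, Rational(599234, 79)), Rational(1, 2)) = Pow(Rational(2182315, 79), Rational(1, 2)) = Mul(Rational(1, 79), Pow(172402885, Rational(1, 2)))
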